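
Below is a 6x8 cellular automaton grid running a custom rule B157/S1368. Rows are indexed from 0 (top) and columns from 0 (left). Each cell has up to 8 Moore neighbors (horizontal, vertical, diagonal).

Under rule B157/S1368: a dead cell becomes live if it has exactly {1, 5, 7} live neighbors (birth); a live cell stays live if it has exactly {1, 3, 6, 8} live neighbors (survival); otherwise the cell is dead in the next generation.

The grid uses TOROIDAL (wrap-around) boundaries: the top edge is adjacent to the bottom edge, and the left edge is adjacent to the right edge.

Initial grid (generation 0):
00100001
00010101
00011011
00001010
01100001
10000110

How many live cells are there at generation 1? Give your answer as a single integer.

Simulating step by step:
Generation 0 (given above): 17 live cells
Generation 1: 17 live cells
00100011
01010011
00010101
00000010
00100001
10001110
Population at generation 1: 17

Answer: 17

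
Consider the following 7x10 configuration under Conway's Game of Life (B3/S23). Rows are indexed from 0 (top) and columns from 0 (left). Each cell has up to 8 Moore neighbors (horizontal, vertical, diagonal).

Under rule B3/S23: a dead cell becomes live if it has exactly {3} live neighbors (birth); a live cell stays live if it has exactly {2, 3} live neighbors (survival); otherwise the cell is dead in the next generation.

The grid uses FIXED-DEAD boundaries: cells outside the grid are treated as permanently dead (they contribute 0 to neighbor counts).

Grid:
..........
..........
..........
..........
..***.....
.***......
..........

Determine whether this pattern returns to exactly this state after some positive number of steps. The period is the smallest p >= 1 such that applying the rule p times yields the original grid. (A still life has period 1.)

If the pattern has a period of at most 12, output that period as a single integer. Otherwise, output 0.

Simulating and comparing each generation to the original:
Gen 0 (original, given above): 6 live cells
Gen 1: 6 live cells, differs from original
Gen 2: 6 live cells, MATCHES original -> period = 2

Answer: 2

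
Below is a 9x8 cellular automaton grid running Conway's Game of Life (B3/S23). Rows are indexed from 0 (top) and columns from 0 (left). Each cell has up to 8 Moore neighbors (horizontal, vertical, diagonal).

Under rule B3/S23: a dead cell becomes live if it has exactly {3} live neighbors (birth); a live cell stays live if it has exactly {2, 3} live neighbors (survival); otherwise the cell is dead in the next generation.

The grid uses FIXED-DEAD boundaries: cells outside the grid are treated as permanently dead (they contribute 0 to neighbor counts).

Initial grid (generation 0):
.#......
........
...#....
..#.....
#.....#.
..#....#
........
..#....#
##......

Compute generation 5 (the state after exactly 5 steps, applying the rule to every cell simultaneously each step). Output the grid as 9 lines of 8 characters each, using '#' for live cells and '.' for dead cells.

Simulating step by step:
Generation 0 (given above): 11 live cells
Generation 1: 3 live cells
........
........
........
........
.#......
........
........
.#......
.#......
Generation 2: 0 live cells
........
........
........
........
........
........
........
........
........
Generation 3: 0 live cells
........
........
........
........
........
........
........
........
........
Generation 4: 0 live cells
........
........
........
........
........
........
........
........
........
Generation 5: 0 live cells
(generation 5 grid is the final answer)

Answer: ........
........
........
........
........
........
........
........
........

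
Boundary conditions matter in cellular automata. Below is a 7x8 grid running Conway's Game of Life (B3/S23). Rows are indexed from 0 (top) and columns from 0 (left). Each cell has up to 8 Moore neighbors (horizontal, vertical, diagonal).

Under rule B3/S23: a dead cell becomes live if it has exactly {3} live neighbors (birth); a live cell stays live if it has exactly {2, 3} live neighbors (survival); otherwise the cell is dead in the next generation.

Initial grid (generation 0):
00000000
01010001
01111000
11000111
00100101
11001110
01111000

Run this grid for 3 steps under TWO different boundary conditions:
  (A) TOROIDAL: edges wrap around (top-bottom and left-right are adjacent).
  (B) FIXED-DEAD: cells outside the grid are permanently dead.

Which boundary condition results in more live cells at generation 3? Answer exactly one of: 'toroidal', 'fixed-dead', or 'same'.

Under TOROIDAL boundary, generation 3:
11110110
11101100
10110110
01110110
10000010
11011001
10011101
Population = 33

Under FIXED-DEAD boundary, generation 3:
00000000
00110000
00000100
00010000
00000010
10000000
11100000
Population = 9

Comparison: toroidal=33, fixed-dead=9 -> toroidal

Answer: toroidal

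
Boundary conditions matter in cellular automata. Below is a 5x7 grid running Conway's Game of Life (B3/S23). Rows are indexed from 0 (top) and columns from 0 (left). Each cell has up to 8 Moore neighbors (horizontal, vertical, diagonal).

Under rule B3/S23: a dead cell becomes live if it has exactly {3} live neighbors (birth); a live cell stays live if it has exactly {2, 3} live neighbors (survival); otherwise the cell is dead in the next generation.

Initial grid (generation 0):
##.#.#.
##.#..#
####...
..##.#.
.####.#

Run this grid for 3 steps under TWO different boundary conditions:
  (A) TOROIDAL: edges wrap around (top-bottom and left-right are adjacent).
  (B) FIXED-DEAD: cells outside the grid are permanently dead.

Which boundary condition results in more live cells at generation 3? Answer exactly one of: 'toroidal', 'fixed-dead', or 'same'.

Under TOROIDAL boundary, generation 3:
.......
.......
.......
.....##
.....##
Population = 4

Under FIXED-DEAD boundary, generation 3:
.......
.......
.......
....##.
....##.
Population = 4

Comparison: toroidal=4, fixed-dead=4 -> same

Answer: same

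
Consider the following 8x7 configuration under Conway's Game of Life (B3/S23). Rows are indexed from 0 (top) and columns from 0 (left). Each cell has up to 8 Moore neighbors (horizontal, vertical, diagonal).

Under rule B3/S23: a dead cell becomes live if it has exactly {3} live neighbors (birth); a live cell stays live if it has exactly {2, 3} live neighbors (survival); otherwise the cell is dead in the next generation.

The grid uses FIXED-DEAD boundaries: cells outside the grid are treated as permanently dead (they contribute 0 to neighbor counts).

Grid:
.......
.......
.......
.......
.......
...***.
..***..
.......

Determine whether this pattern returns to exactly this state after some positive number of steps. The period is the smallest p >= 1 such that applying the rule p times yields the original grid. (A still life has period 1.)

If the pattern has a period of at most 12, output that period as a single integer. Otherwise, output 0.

Answer: 2

Derivation:
Simulating and comparing each generation to the original:
Gen 0 (original, given above): 6 live cells
Gen 1: 6 live cells, differs from original
Gen 2: 6 live cells, MATCHES original -> period = 2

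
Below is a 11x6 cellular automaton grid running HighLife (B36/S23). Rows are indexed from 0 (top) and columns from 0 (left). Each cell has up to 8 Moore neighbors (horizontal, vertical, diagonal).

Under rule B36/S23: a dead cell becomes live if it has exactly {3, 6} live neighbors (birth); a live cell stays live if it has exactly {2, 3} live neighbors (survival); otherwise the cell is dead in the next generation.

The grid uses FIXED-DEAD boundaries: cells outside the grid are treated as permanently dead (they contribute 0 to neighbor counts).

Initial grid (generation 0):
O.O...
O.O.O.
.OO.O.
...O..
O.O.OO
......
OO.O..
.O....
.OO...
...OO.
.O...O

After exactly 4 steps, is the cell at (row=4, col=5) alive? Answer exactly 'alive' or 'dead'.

Simulating step by step:
Generation 0 (given above): 23 live cells
Generation 1: 24 live cells
...O..
OOO...
.OO.O.
.....O
...OO.
O.OOO.
OOO...
......
.OOO..
.O.OO.
....O.
Generation 2: 23 live cells
.OO...
O.....
O.OO..
..O..O
..O..O
O...O.
O.O...
O..O..
.O.OO.
.O..O.
...OO.
Generation 3: 24 live cells
.O....
O..O..
..OO..
..O.O.
.O.OOO
...O..
O..O..
O..OO.
OO.OO.
.....O
...OO.
Generation 4: 21 live cells
......
.O.O..
.OO.O.
.O.O.O
.....O
...O..
..OO..
O.....
OOOO.O
..O..O
....O.

Cell (4,5) at generation 4: 1 -> alive

Answer: alive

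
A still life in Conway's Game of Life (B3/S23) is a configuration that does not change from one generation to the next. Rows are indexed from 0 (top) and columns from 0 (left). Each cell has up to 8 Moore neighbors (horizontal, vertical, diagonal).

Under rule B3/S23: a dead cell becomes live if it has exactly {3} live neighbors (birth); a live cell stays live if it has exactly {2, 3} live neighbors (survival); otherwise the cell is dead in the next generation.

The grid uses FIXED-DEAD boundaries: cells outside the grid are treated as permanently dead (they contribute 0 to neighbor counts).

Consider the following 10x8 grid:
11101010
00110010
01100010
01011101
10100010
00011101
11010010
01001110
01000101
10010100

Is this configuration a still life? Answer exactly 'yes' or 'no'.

Answer: no

Derivation:
Compute generation 1 and compare to generation 0 (given above):
Generation 1:
01100100
10000011
01000011
10011101
01100001
10011101
11010001
01001001
11100000
00001010
Cell (0,0) differs: gen0=1 vs gen1=0 -> NOT a still life.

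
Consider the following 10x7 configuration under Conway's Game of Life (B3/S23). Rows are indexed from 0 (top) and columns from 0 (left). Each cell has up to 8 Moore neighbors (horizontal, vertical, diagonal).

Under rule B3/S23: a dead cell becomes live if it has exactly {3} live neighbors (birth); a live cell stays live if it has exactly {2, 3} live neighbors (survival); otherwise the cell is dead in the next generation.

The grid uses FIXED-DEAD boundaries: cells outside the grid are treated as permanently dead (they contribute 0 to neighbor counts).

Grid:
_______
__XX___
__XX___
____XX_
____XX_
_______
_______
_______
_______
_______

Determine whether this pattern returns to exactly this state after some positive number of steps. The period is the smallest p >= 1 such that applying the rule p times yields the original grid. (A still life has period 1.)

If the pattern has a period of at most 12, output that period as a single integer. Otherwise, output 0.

Answer: 2

Derivation:
Simulating and comparing each generation to the original:
Gen 0 (original, given above): 8 live cells
Gen 1: 6 live cells, differs from original
Gen 2: 8 live cells, MATCHES original -> period = 2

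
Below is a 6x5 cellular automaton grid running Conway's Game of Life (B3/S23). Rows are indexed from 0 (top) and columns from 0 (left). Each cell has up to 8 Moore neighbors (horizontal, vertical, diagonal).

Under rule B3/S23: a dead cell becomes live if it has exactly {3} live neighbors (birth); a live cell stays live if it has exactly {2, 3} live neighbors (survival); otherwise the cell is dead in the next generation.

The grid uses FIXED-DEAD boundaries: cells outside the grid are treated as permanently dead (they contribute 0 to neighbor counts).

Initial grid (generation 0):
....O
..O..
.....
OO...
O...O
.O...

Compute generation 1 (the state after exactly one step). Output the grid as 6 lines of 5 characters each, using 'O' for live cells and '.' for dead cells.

Simulating step by step:
Generation 0 (given above): 7 live cells
Generation 1: 4 live cells
(generation 1 grid is the final answer)

Answer: .....
.....
.O...
OO...
O....
.....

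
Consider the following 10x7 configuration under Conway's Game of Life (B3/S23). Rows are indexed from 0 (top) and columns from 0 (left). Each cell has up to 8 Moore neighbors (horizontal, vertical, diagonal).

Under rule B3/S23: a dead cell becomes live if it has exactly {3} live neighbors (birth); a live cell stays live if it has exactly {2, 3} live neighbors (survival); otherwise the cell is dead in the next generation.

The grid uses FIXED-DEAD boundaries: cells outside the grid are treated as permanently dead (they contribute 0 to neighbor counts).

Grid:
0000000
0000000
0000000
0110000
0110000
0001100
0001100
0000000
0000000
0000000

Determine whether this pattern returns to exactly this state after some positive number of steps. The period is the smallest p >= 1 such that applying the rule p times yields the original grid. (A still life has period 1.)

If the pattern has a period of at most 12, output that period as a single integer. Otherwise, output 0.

Simulating and comparing each generation to the original:
Gen 0 (original, given above): 8 live cells
Gen 1: 6 live cells, differs from original
Gen 2: 8 live cells, MATCHES original -> period = 2

Answer: 2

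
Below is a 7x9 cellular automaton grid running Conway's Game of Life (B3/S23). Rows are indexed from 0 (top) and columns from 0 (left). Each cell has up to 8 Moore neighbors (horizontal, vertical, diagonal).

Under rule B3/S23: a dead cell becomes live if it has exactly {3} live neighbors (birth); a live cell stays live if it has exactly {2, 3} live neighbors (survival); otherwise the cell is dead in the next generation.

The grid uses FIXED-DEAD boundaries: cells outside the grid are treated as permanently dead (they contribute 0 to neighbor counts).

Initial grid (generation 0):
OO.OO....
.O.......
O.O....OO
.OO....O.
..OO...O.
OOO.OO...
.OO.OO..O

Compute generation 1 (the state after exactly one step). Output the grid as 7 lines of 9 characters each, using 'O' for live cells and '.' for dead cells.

Answer: OOO......
...O.....
O.O....OO
......OO.
O...O.O..
O....OO..
O.O.OO...

Derivation:
Simulating step by step:
Generation 0 (given above): 25 live cells
Generation 1: 20 live cells
(generation 1 grid is the final answer)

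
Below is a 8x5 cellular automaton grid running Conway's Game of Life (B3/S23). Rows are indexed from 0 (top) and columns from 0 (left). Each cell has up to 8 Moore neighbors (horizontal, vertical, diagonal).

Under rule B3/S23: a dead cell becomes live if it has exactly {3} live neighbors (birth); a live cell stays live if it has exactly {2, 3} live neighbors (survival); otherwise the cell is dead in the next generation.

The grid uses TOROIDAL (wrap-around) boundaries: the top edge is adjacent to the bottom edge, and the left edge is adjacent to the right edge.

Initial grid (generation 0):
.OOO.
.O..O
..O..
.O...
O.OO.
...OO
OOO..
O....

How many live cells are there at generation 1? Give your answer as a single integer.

Answer: 22

Derivation:
Simulating step by step:
Generation 0 (given above): 16 live cells
Generation 1: 22 live cells
.OOOO
OO...
OOO..
.O.O.
OOOO.
.....
OOOO.
O..OO
Population at generation 1: 22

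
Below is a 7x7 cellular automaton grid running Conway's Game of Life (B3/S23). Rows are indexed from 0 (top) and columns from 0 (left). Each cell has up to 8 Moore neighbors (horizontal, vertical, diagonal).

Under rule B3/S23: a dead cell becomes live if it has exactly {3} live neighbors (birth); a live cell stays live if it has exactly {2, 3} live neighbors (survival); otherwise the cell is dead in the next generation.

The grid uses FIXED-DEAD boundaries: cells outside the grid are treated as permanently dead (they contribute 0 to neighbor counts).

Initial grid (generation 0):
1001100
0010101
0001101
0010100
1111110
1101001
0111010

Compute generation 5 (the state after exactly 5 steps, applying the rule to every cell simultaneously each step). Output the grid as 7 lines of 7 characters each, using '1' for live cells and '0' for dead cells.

Simulating step by step:
Generation 0 (given above): 25 live cells
Generation 1: 13 live cells
0001110
0010000
0010100
0000000
1000010
0000001
1101100
Generation 2: 9 live cells
0001100
0010010
0001000
0000000
0000000
1100110
0000000
Generation 3: 3 live cells
0001100
0010000
0000000
0000000
0000000
0000000
0000000
Generation 4: 2 live cells
0001000
0001000
0000000
0000000
0000000
0000000
0000000
Generation 5: 0 live cells
(generation 5 grid is the final answer)

Answer: 0000000
0000000
0000000
0000000
0000000
0000000
0000000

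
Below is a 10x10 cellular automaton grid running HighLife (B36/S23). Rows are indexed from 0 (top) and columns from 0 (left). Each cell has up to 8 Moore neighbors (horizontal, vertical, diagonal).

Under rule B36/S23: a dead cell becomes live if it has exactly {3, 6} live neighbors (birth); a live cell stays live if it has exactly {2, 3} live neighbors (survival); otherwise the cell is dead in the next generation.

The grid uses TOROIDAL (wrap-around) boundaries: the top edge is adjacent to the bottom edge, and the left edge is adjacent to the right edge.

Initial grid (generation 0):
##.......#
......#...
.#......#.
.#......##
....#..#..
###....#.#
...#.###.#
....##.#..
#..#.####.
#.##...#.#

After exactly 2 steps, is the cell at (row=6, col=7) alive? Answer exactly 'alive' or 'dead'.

Simulating step by step:
Generation 0 (given above): 35 live cells
Generation 1: 41 live cells
.##.....##
.#.......#
#......###
#......###
..#....#..
######.#.#
.###.#.#.#
...#.....#
####.#....
..###..#..
Generation 2: 33 live cells
.#......##
###....##.
.#.....#..
##....#...
..#.#..##.
.....#.#.#
#...##...#
......#.##
##........
.#..#...##

Cell (6,7) at generation 2: 0 -> dead

Answer: dead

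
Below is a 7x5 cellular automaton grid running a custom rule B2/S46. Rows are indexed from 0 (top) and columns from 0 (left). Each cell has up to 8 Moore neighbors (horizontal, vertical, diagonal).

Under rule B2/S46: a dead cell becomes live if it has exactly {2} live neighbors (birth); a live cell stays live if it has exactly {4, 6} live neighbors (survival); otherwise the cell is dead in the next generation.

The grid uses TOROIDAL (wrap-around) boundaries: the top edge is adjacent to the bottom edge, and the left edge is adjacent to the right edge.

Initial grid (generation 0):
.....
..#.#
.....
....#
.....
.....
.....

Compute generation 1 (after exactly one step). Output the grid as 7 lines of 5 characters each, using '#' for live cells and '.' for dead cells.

Simulating step by step:
Generation 0 (given above): 3 live cells
Generation 1: 4 live cells
(generation 1 grid is the final answer)

Answer: ...#.
...#.
#...#
.....
.....
.....
.....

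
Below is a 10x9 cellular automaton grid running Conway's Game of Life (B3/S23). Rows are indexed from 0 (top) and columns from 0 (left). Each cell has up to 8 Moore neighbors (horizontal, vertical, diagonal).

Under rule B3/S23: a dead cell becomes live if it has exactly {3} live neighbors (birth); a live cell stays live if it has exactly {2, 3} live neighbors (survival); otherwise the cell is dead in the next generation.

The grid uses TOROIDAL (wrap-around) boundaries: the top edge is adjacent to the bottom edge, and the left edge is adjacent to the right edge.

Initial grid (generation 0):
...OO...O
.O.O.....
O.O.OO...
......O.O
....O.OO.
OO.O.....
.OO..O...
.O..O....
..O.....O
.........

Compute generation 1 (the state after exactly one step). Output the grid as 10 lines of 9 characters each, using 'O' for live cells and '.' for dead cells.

Simulating step by step:
Generation 0 (given above): 24 live cells
Generation 1: 33 live cells
(generation 1 grid is the final answer)

Answer: ..OOO....
OO...O...
OOOOOO...
...OO.O.O
O....OOOO
OO.OOOO..
...OO....
OO.O.....
.........
...O.....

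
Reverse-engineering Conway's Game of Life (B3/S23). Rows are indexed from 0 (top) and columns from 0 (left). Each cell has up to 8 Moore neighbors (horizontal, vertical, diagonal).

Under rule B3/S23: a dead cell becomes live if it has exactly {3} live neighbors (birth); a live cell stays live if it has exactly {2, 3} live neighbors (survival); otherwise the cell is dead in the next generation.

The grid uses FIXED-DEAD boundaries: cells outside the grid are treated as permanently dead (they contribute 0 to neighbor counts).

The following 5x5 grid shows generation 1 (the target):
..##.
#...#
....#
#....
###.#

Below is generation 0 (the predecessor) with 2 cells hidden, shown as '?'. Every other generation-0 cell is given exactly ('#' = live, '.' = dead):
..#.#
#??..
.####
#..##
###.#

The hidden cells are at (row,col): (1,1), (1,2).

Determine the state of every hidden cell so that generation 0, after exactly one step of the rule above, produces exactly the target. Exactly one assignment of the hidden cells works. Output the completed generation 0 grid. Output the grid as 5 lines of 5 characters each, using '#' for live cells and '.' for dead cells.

Answer: ..#.#
###..
.####
#..##
###.#

Derivation:
Hidden generation-0 cells (in order): (1,1), (1,2).
A hidden cell only influences target cells in its own 3x3 neighborhood. Try each of the 2^2 = 4 assignments, step the completed generation 0 forward once under B3/S23, and compare with the target:
  (1,1)=. (1,2)=. -> step gives (0,2)='.' but target has '#' -> reject
  (1,1)=. (1,2)=# -> step gives (0,1)='#' but target has '.' -> reject
  (1,1)=# (1,2)=. -> step gives (0,1)='#' but target has '.' -> reject
  (1,1)=# (1,2)=# -> step reproduces the target at every cell -> ACCEPT
Unique solution: (1,1)=live, (1,2)=live.
Check: live-neighbor counts of every cell in the completed generation 0:
24230
25563
45553
36664
23242
Applying B3/S23 to generation 0 with these counts gives:
..##.
#...#
....#
#....
###.#
which matches the target exactly.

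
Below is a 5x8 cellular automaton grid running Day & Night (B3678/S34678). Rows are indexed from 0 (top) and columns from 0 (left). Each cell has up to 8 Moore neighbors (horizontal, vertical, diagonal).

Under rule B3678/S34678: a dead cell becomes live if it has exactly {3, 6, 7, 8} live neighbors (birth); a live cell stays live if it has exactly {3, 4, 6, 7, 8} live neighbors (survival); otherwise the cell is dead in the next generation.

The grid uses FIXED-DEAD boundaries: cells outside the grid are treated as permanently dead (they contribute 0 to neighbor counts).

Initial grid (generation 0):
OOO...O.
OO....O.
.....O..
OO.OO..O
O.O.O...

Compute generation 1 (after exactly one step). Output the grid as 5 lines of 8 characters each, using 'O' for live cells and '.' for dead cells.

Simulating step by step:
Generation 0 (given above): 16 live cells
Generation 1: 14 live cells
(generation 1 grid is the final answer)

Answer: OO......
OOO..O..
..O.O.O.
.OOOOO..
........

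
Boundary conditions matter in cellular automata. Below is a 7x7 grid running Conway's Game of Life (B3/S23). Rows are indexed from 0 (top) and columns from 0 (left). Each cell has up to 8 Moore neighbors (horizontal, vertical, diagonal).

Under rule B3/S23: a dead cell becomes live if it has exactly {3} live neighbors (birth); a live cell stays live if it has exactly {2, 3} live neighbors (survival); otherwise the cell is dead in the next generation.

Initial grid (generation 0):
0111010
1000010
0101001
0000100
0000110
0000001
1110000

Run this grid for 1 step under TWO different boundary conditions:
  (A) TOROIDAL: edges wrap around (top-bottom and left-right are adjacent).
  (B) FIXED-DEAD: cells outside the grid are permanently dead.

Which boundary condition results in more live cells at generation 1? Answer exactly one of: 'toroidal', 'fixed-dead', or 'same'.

Under TOROIDAL boundary, generation 1:
0001100
1001010
1000111
0001100
0000110
1100011
1001001
Population = 20

Under FIXED-DEAD boundary, generation 1:
0110100
1001011
0000110
0001100
0000110
0100010
0100000
Population = 16

Comparison: toroidal=20, fixed-dead=16 -> toroidal

Answer: toroidal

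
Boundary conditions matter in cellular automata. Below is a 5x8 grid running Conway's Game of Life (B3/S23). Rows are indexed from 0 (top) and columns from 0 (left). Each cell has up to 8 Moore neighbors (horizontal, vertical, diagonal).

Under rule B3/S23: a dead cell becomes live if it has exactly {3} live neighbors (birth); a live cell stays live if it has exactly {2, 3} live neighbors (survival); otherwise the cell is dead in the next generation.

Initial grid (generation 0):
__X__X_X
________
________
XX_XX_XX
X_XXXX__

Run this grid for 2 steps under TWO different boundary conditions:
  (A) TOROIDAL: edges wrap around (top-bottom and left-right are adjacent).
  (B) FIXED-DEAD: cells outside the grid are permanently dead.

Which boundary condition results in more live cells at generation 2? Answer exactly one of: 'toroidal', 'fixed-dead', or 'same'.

Answer: toroidal

Derivation:
Under TOROIDAL boundary, generation 2:
________
XX____XX
_X____X_
_X____X_
__X__X__
Population = 10

Under FIXED-DEAD boundary, generation 2:
________
________
________
XX___XX_
X____XX_
Population = 7

Comparison: toroidal=10, fixed-dead=7 -> toroidal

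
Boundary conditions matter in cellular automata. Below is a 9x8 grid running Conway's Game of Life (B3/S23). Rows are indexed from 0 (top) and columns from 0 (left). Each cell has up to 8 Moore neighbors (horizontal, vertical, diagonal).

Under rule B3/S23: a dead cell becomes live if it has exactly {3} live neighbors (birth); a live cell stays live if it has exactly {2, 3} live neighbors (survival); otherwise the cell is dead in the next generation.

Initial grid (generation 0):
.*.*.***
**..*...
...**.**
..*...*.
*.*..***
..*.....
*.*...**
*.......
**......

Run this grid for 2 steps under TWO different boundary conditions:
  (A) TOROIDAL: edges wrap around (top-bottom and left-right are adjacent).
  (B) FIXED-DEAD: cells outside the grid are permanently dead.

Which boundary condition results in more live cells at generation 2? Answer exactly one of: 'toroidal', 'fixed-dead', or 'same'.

Answer: toroidal

Derivation:
Under TOROIDAL boundary, generation 2:
***..***
.*......
....**.*
........
*....***
****.*..
........
**.....*
......**
Population = 24

Under FIXED-DEAD boundary, generation 2:
*.*..*..
.......*
....**..
........
.....**.
..**.*..
........
**......
**......
Population = 15

Comparison: toroidal=24, fixed-dead=15 -> toroidal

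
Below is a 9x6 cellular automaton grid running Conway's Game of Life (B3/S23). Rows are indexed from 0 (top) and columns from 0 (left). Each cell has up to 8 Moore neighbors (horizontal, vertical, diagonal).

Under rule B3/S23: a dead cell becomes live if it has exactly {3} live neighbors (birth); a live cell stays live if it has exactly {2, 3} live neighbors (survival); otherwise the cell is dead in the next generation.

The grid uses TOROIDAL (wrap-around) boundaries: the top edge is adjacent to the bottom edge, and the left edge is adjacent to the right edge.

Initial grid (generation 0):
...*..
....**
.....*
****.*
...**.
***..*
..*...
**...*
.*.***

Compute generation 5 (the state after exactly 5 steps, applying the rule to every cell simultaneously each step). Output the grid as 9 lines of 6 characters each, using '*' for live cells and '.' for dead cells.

Simulating step by step:
Generation 0 (given above): 23 live cells
Generation 1: 25 live cells
*.**..
....**
.***..
****.*
......
***.**
..*...
.*.*.*
.*.*.*
Generation 2: 20 live cells
****..
*...**
......
*..**.
......
****.*
......
.*.*..
.*.*.*
Generation 3: 16 live cells
...*..
*.****
*..*..
......
......
***...
...**.
*...*.
...*..
Generation 4: 21 live cells
.....*
***..*
****..
......
.*....
.***..
*.***.
....**
...**.
Generation 5: 16 live cells
(generation 5 grid is the final answer)

Answer: .***.*
...***
...*.*
*.....
.*....
*...*.
*.....
..*...
...*..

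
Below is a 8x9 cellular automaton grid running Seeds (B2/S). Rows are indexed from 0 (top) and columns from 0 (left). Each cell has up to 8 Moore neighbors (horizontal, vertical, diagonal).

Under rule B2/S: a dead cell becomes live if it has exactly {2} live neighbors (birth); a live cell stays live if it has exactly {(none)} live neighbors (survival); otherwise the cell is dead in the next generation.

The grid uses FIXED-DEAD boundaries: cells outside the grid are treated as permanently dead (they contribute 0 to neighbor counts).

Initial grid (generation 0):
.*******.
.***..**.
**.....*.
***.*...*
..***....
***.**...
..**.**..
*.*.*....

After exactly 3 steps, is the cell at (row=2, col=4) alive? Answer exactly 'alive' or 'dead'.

Answer: alive

Derivation:
Simulating step by step:
Generation 0 (given above): 35 live cells
Generation 1: 7 live cells
*.......*
.........
....**...
.....*.*.
.........
.........
.........
......*..
Generation 2: 3 live cells
.........
....**...
.........
.........
......*..
.........
.........
.........
Generation 3: 4 live cells
....**...
.........
....**...
.........
.........
.........
.........
.........

Cell (2,4) at generation 3: 1 -> alive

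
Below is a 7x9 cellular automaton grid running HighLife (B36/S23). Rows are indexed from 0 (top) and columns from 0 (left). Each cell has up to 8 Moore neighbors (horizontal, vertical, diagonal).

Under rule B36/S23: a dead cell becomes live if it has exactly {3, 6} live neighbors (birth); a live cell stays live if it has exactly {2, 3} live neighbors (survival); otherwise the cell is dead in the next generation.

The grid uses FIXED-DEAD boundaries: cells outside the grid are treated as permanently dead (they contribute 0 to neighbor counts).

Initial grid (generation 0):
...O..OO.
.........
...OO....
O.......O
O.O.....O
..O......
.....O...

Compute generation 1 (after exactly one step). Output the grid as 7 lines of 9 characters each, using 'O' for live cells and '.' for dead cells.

Simulating step by step:
Generation 0 (given above): 12 live cells
Generation 1: 5 live cells
(generation 1 grid is the final answer)

Answer: .........
...OO....
.........
.O.O.....
.........
.O.......
.........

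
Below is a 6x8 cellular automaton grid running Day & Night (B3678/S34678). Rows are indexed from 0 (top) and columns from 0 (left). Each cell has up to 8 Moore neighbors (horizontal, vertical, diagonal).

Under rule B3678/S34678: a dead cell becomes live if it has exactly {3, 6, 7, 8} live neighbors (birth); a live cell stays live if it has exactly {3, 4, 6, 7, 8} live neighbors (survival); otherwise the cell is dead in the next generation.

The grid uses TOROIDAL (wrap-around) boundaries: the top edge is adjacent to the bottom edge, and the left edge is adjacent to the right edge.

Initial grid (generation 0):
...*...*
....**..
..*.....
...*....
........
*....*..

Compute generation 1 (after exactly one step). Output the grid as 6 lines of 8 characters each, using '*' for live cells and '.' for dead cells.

Answer: .....**.
...*....
...**...
........
........
........

Derivation:
Simulating step by step:
Generation 0 (given above): 8 live cells
Generation 1: 5 live cells
(generation 1 grid is the final answer)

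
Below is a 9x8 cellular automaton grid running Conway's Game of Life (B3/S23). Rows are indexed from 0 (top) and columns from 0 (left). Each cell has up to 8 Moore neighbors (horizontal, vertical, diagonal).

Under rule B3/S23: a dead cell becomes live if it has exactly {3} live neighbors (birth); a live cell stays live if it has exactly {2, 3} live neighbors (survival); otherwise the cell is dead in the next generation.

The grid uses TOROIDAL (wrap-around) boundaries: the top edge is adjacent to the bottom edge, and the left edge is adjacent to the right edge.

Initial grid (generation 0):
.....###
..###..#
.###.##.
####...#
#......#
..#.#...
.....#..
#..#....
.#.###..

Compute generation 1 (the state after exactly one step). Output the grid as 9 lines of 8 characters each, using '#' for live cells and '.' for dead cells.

Simulating step by step:
Generation 0 (given above): 28 live cells
Generation 1: 20 live cells
(generation 1 grid is the final answer)

Answer: #......#
##.....#
.....##.
...##...
.......#
........
...##...
..##.#..
#.##.#.#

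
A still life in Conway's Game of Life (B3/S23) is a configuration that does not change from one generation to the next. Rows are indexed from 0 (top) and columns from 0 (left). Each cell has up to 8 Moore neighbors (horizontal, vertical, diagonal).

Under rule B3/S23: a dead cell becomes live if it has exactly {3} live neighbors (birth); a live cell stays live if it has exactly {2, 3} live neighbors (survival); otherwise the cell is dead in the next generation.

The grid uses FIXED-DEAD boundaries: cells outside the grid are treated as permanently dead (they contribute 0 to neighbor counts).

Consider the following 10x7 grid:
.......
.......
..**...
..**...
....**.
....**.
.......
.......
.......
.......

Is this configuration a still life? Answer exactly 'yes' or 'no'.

Answer: no

Derivation:
Compute generation 1 and compare to generation 0 (given above):
Generation 1:
.......
.......
..**...
..*....
.....*.
....**.
.......
.......
.......
.......
Cell (3,3) differs: gen0=1 vs gen1=0 -> NOT a still life.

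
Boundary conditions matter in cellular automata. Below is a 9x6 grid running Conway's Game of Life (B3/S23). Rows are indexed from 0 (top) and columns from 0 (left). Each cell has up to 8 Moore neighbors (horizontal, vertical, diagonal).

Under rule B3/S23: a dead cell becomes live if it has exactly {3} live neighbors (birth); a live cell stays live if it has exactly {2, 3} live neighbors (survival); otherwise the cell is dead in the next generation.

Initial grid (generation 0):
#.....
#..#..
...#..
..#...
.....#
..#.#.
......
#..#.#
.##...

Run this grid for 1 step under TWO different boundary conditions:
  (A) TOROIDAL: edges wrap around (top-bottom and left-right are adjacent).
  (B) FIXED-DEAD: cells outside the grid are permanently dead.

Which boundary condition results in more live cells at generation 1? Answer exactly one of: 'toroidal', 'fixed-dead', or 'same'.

Answer: toroidal

Derivation:
Under TOROIDAL boundary, generation 1:
#.#...
......
..##..
......
...#..
......
...###
###...
.##..#
Population = 14

Under FIXED-DEAD boundary, generation 1:
......
......
..##..
......
...#..
......
...##.
.##...
.##...
Population = 9

Comparison: toroidal=14, fixed-dead=9 -> toroidal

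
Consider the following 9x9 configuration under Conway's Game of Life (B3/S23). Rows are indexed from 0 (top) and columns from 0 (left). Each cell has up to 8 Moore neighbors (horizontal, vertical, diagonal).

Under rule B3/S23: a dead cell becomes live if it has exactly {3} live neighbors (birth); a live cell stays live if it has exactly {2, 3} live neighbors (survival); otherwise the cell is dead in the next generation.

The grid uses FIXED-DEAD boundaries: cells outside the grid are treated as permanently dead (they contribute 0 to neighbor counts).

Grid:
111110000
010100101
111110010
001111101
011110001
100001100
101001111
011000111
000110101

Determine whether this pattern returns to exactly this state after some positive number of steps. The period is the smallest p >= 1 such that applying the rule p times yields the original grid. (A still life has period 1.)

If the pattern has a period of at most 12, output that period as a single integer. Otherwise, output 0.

Simulating and comparing each generation to the original:
Gen 0 (original, given above): 44 live cells
Gen 1: 25 live cells, differs from original
Gen 2: 24 live cells, differs from original
Gen 3: 18 live cells, differs from original
Gen 4: 19 live cells, differs from original
Gen 5: 16 live cells, differs from original
Gen 6: 18 live cells, differs from original
Gen 7: 17 live cells, differs from original
Gen 8: 22 live cells, differs from original
Gen 9: 20 live cells, differs from original
Gen 10: 17 live cells, differs from original
Gen 11: 17 live cells, differs from original
Gen 12: 18 live cells, differs from original
No period found within 12 steps.

Answer: 0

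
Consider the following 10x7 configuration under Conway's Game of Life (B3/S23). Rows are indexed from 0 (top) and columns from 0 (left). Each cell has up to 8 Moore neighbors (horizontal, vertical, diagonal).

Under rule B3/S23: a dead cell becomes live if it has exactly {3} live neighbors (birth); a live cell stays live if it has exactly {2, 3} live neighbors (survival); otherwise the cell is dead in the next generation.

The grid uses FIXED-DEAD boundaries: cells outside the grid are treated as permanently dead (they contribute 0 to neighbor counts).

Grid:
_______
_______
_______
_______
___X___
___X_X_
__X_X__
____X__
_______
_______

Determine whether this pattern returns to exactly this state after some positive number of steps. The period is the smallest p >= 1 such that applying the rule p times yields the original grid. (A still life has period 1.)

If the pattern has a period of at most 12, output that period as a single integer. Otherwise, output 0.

Simulating and comparing each generation to the original:
Gen 0 (original, given above): 6 live cells
Gen 1: 6 live cells, differs from original
Gen 2: 6 live cells, MATCHES original -> period = 2

Answer: 2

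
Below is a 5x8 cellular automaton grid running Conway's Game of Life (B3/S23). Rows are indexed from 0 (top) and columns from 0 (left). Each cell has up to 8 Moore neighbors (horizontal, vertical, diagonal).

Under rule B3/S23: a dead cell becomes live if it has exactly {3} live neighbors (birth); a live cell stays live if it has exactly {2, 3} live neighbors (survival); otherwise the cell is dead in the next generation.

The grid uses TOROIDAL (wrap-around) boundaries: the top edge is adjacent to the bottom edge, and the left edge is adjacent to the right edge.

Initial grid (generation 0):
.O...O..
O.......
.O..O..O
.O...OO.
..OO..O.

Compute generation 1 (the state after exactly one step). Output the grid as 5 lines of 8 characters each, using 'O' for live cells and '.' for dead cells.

Answer: .OO.....
OO......
.O...OOO
OO.OOOOO
.OO.O.O.

Derivation:
Simulating step by step:
Generation 0 (given above): 12 live cells
Generation 1: 19 live cells
(generation 1 grid is the final answer)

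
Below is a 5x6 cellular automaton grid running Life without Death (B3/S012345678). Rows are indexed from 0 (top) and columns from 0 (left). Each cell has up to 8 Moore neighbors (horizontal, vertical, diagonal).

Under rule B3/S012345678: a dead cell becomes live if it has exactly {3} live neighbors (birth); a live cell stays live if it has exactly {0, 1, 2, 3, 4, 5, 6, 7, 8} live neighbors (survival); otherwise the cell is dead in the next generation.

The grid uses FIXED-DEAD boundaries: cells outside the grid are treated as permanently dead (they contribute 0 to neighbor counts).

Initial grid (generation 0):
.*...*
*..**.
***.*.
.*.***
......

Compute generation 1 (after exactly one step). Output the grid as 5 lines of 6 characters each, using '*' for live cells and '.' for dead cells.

Simulating step by step:
Generation 0 (given above): 13 live cells
Generation 1: 17 live cells
(generation 1 grid is the final answer)

Answer: .*..**
*..***
***.*.
**.***
....*.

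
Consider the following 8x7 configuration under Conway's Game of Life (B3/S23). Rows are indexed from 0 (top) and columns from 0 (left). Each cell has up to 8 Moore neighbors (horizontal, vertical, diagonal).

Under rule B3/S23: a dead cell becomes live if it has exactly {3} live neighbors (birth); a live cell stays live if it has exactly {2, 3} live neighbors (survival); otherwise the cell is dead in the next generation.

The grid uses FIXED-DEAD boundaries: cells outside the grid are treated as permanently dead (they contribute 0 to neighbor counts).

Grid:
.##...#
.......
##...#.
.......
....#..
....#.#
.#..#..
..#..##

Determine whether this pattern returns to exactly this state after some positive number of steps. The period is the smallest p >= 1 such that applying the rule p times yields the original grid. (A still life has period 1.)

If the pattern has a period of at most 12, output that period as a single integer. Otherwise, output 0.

Simulating and comparing each generation to the original:
Gen 0 (original, given above): 14 live cells
Gen 1: 9 live cells, differs from original
Gen 2: 5 live cells, differs from original
Gen 3: 4 live cells, differs from original
Gen 4: 3 live cells, differs from original
Gen 5: 4 live cells, differs from original
Gen 6: 4 live cells, differs from original
Gen 7: 4 live cells, differs from original
Gen 8: 4 live cells, differs from original
Gen 9: 4 live cells, differs from original
Gen 10: 4 live cells, differs from original
Gen 11: 4 live cells, differs from original
Gen 12: 4 live cells, differs from original
No period found within 12 steps.

Answer: 0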